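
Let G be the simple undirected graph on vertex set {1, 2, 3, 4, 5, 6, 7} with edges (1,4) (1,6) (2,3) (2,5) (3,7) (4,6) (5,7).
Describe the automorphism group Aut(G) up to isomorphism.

D_3 × D_4

G has two connected components, {2, 3, 5, 7} and {1, 4, 6}; each is 2-regular, so G = C_4 ⊔ C_3. No automorphism exchanges components of different sizes, hence Aut(G) is the direct product D_3 × D_4, order 48.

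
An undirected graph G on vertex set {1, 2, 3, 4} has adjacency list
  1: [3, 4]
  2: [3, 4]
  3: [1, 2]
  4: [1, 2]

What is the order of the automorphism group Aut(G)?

G is 2-regular and bipartite on 2^2 = 4 vertices with girth 4; it is the hypercube graph Q_2. The symmetry group of the 2-cube is the hyperoctahedral group B_2 = Z_2 ≀ S_2, of order 2^2·2! = 8.

8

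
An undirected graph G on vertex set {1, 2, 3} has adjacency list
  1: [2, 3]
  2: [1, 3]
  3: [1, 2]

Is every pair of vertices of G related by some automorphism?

Yes

All 3 vertices are pairwise adjacent: G = K_3. Every bijection on the vertex set is an automorphism of K_3; hence Aut(K_3) ≅ S_3, order 6. Under this action every vertex can be carried to every other, so G is vertex-transitive.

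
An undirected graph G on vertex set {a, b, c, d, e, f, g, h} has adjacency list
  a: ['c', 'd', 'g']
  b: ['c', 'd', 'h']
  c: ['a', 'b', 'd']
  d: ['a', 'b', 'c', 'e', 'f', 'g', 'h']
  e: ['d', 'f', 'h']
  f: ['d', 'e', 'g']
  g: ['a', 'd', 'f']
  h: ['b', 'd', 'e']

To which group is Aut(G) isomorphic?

Vertex d is the unique vertex of degree 7; the remaining 7 vertices each have degree 3 and induce a cycle, so G is the wheel on 8 vertices with hub d. Every automorphism fixes the hub and acts on the rim 7-cycle, so Aut(G) ≅ Aut(C_7) = D_7 of order 14.

D_7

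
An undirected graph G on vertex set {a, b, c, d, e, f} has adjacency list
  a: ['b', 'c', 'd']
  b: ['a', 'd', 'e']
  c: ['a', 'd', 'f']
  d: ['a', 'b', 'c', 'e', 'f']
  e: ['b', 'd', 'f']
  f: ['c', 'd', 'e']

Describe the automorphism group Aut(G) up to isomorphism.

Vertex d is the unique vertex of degree 5; the remaining 5 vertices each have degree 3 and induce a cycle, so G is the wheel on 6 vertices with hub d. With the hub fixed, the remaining symmetry is that of the rim cycle C_5, giving the dihedral group D_5.

D_5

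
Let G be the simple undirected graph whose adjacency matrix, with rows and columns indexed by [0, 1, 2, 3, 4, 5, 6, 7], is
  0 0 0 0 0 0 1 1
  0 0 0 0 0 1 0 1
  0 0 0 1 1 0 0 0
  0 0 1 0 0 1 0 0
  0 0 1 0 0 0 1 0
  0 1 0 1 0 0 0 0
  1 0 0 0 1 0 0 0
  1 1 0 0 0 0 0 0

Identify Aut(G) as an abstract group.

D_8

Every vertex has degree 2 and the graph is connected, so G is the 8-cycle C_8. C_8 has 8 rotations and 8 reflections, so Aut(C_8) ≅ D_8 of order 16.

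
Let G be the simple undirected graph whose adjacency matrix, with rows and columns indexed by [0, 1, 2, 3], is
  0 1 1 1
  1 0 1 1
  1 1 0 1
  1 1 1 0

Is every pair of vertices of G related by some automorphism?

Every vertex has degree 3, so G is the complete graph K_4. Any permutation of the 4 vertices preserves K_4, so Aut(K_4) = S_4 of order 4! = 24. Under this action every vertex can be carried to every other, so G is vertex-transitive.

Yes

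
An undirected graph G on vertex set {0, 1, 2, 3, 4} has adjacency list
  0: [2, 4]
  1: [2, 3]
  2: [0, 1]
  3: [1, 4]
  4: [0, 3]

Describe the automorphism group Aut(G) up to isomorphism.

the dihedral group of order 10

Every vertex has degree 2 and the graph is connected, so G is the 5-cycle C_5. C_5 has 5 rotations and 5 reflections, so Aut(C_5) ≅ D_5 of order 10.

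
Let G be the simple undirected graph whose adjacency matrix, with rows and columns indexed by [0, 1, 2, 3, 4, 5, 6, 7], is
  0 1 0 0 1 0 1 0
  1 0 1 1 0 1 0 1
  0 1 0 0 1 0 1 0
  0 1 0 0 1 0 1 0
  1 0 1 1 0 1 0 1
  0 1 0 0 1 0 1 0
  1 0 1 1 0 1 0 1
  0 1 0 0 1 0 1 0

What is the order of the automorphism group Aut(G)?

The vertices split by degree into {1, 4, 6} (degree 5) and {0, 2, 3, 5, 7} (degree 3); every edge runs between the two parts, so G is the complete bipartite graph K_{3,5}. Automorphisms preserve the bipartition setwise (since the parts differ in size) and act as S_3 × S_5 within it; |Aut| = 720.

720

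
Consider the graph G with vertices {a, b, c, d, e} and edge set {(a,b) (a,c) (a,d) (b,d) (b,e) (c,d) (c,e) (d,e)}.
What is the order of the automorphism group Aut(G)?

8

Vertex d is the unique vertex of degree 4; the remaining 4 vertices each have degree 3 and induce a cycle, so G is the wheel on 5 vertices with hub d. Every automorphism fixes the hub and acts on the rim 4-cycle, so Aut(G) ≅ Aut(C_4) = D_4 of order 8.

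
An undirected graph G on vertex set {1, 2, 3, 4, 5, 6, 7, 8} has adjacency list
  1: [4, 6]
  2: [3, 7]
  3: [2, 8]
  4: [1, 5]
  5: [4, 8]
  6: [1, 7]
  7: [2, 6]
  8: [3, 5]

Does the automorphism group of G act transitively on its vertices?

Yes

Every vertex has degree 2 and the graph is connected, so G is the 8-cycle C_8. C_8 has 8 rotations and 8 reflections, so Aut(C_8) ≅ D_8 of order 16. This group acts transitively on the 8 vertices.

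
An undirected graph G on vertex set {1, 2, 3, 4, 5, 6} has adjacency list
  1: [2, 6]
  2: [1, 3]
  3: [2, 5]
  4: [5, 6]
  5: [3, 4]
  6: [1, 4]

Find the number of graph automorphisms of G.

Every vertex has degree 2 and the graph is connected, so G is the 6-cycle C_6. The automorphisms of the 6-cycle are exactly the symmetries of a regular 6-gon: the dihedral group D_6, |D_6| = 12.

12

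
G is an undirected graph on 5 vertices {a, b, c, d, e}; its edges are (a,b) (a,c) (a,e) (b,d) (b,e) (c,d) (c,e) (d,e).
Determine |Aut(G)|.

Vertex e is the unique vertex of degree 4; the remaining 4 vertices each have degree 3 and induce a cycle, so G is the wheel on 5 vertices with hub e. Every automorphism fixes the hub and acts on the rim 4-cycle, so Aut(G) ≅ Aut(C_4) = D_4 of order 8.

8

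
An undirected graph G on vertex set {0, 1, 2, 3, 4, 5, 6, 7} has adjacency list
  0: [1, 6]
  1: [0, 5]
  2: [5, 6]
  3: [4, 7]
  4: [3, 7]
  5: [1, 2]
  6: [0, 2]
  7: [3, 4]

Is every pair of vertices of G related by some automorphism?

No

G has two connected components, {0, 1, 2, 5, 6} and {3, 4, 7}; each is 2-regular, so G = C_5 ⊔ C_3. The orbit of 0 under Aut(G) is {0, 1, 2, 5, 6}, which does not contain 3, so G is not vertex-transitive.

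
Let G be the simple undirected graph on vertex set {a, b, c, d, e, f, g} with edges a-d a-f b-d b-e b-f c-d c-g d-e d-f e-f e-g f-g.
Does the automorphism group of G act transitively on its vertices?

Vertex e is the only vertex of degree 4, so every automorphism fixes it; G is not vertex-transitive.

No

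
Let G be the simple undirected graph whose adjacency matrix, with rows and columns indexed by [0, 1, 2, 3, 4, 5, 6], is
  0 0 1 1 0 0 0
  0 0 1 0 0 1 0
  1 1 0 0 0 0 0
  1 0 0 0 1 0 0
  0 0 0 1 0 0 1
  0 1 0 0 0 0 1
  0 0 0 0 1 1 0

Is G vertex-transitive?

G is 2-regular and connected on 7 vertices, i.e. the cycle C_7. The automorphisms of the 7-cycle are exactly the symmetries of a regular 7-gon: the dihedral group D_7, |D_7| = 14. Under this action every vertex can be carried to every other, so G is vertex-transitive.

Yes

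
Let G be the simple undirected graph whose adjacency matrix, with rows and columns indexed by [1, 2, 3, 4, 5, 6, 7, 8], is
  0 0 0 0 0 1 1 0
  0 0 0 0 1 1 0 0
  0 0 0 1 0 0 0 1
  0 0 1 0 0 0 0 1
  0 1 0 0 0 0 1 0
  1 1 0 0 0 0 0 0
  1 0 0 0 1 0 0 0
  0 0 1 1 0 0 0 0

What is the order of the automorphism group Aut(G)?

60

G has two connected components, {1, 2, 5, 6, 7} and {3, 4, 8}; each is 2-regular, so G = C_5 ⊔ C_3. No automorphism exchanges components of different sizes, hence Aut(G) is the direct product D_3 × D_5, order 60.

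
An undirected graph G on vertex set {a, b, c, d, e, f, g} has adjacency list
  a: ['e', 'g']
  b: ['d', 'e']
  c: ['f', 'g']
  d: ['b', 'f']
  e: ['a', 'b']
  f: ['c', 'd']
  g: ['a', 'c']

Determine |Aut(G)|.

G is 2-regular and connected on 7 vertices, i.e. the cycle C_7. C_7 has 7 rotations and 7 reflections, so Aut(C_7) ≅ D_7 of order 14.

14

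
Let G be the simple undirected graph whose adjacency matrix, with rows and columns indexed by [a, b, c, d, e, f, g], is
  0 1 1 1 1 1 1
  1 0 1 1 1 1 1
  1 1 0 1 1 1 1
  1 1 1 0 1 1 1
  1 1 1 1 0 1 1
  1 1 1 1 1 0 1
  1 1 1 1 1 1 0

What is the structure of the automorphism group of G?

Every vertex has degree 6, so G is the complete graph K_7. Every bijection on the vertex set is an automorphism of K_7; hence Aut(K_7) ≅ S_7, order 5040.

the symmetric group on 7 letters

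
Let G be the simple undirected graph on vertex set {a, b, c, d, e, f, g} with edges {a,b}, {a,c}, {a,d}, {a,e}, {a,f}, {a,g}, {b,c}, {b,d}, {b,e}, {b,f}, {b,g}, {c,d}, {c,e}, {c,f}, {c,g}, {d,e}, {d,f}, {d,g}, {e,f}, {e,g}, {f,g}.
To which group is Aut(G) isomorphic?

Every vertex has degree 6, so G is the complete graph K_7. Every bijection on the vertex set is an automorphism of K_7; hence Aut(K_7) ≅ S_7, order 5040.

S_7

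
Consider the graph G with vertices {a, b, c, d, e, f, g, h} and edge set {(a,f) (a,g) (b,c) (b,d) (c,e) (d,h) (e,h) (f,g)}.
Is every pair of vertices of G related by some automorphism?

No

G has two connected components, {b, c, d, e, h} and {a, f, g}; each is 2-regular, so G = C_5 ⊔ C_3. The orbit of a under Aut(G) is {a, f, g}, which does not contain b, so G is not vertex-transitive.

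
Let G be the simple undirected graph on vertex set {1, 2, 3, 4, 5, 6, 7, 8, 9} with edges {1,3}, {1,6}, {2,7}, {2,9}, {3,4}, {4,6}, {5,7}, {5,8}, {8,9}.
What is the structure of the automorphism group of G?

D_4 × D_5

G has two connected components, {2, 5, 7, 8, 9} and {1, 3, 4, 6}; each is 2-regular, so G = C_5 ⊔ C_4. The components are non-isomorphic (different sizes), so Aut(G) = Aut(C_4) × Aut(C_5) = D_4 × D_5 of order 8·10 = 80.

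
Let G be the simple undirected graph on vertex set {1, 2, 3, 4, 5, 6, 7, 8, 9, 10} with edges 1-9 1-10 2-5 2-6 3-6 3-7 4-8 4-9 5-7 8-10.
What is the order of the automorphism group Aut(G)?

G has two connected components, {1, 4, 8, 9, 10} and {2, 3, 5, 6, 7}; each is 2-regular, so G = C_5 ⊔ C_5. Aut of a disjoint union of two copies of C_5 is the wreath product D_5 ≀ Z_2, of order 2·10² = 200.

200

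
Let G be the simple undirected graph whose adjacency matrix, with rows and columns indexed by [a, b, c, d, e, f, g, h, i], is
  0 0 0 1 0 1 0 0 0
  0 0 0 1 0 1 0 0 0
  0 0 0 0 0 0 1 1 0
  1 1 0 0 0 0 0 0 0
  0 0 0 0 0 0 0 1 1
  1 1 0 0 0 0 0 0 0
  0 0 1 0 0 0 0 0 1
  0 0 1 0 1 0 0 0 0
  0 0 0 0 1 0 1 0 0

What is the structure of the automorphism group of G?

G has two connected components, {c, e, g, h, i} and {a, b, d, f}; each is 2-regular, so G = C_5 ⊔ C_4. No automorphism exchanges components of different sizes, hence Aut(G) is the direct product D_5 × D_4, order 80.

D_5 × D_4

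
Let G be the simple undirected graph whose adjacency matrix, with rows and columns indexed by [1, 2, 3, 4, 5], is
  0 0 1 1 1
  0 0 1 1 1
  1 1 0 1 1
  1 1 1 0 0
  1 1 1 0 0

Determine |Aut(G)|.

Vertex 3 is the unique vertex of degree 4; the remaining 4 vertices each have degree 3 and induce a cycle, so G is the wheel on 5 vertices with hub 3. Every automorphism fixes the hub and acts on the rim 4-cycle, so Aut(G) ≅ Aut(C_4) = D_4 of order 8.

8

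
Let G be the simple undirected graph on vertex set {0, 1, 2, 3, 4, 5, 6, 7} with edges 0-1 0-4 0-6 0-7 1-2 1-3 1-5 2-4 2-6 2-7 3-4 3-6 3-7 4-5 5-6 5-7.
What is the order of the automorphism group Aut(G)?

1152

G is 4-regular and bipartite with parts {1, 4, 6, 7} and {0, 2, 3, 5} (each part is independent and every cross-pair is an edge), so G = K_{4,4}. Each part can be permuted independently (S_4 × S_4) and the two equal-size parts can also be swapped, giving (S_4 × S_4) ⋊ Z_2 of order 2·(4!)² = 1152.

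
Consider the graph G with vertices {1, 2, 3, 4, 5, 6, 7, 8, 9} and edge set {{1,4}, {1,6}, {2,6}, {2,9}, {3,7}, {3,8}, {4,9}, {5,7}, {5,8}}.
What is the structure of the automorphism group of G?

D_5 × D_4

G has two connected components, {1, 2, 4, 6, 9} and {3, 5, 7, 8}; each is 2-regular, so G = C_5 ⊔ C_4. The components are non-isomorphic (different sizes), so Aut(G) = Aut(C_5) × Aut(C_4) = D_5 × D_4 of order 10·8 = 80.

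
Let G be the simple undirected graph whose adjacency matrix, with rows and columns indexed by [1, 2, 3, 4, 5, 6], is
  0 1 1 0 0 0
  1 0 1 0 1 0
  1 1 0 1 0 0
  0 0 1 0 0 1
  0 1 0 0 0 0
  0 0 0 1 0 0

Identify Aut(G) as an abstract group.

Degrees alone do not determine every vertex (e.g. 1 and 4 both have degree 2), but their neighbour-degree multisets differ: N(1) has degrees [3, 3] while N(4) has degrees [1, 3]. Repeating this refinement separates all vertices, so the only automorphism is the identity.

the trivial group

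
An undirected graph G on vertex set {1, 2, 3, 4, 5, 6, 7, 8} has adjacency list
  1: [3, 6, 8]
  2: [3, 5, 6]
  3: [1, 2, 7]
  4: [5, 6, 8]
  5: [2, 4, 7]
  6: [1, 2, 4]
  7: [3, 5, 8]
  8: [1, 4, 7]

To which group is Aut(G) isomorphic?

the hyperoctahedral group B_3

G is 3-regular and bipartite on 2^3 = 8 vertices with girth 4; it is the hypercube graph Q_3. The symmetry group of the 3-cube is the hyperoctahedral group B_3 = Z_2 ≀ S_3, of order 2^3·3! = 48.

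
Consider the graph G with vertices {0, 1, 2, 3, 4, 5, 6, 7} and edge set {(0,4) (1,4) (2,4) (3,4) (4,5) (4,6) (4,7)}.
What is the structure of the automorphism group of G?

the symmetric group on 7 letters

Vertex 4 has degree 7 and every other vertex has degree 1, so G is the star K_{1,7} with centre 4. Any automorphism fixes the centre and permutes the 7 leaves freely, so Aut(G) ≅ S_7 of order 7! = 5040.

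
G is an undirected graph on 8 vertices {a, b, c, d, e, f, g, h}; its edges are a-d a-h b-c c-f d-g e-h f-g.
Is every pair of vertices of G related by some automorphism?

No

Automorphisms preserve degree, but G has vertices of degree 1 and vertices of degree 2; no automorphism maps one to the other, so G is not vertex-transitive.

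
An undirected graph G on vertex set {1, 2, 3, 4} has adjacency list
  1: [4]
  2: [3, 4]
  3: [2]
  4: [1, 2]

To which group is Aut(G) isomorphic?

The degree sequence is [1, 2, 1, 2]; the two degree-1 vertices 1 and 3 are the ends of a path, so G = P_4. The only nontrivial automorphism of a path is the end-to-end reflection, so Aut(G) ≅ Z_2.

Z_2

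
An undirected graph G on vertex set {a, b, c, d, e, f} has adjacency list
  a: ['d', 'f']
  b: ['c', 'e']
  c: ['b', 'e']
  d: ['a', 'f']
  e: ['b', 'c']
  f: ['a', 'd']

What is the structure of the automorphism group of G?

G has two connected components, {b, c, e} and {a, d, f}; each is 2-regular, so G = C_3 ⊔ C_3. With two isomorphic components, Aut(G) = Aut(C_3) ≀ S_2 = (D_3 × D_3) ⋊ Z_2: permute each cycle by D_3, then optionally swap the two cycles. Order 2·(2·3)² = 72.

(D_3 × D_3) ⋊ Z_2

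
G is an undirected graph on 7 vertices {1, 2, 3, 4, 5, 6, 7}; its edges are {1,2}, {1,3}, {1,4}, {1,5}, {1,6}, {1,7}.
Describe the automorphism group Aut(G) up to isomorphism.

Vertex 1 has degree 6 and every other vertex has degree 1, so G is the star K_{1,6} with centre 1. Any automorphism fixes the centre and permutes the 6 leaves freely, so Aut(G) ≅ S_6 of order 6! = 720.

S_6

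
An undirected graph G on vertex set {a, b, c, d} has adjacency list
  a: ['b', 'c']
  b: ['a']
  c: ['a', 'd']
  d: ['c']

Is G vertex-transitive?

No

Automorphisms preserve degree, but G has vertices of degree 1 and vertices of degree 2; no automorphism maps one to the other, so G is not vertex-transitive.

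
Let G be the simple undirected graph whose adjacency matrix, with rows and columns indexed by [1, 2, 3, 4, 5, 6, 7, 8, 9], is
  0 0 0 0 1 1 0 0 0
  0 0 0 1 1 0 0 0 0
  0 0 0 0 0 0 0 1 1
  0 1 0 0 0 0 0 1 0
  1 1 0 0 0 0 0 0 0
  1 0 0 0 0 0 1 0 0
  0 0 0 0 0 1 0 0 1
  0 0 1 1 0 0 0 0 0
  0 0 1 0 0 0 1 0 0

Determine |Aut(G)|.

18

G is 2-regular and connected on 9 vertices, i.e. the cycle C_9. C_9 has 9 rotations and 9 reflections, so Aut(C_9) ≅ D_9 of order 18.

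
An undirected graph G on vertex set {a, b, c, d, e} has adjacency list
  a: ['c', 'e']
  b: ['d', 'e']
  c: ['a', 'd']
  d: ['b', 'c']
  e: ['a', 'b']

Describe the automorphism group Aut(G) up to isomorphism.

the dihedral group of order 10

Every vertex has degree 2 and the graph is connected, so G is the 5-cycle C_5. The automorphisms of the 5-cycle are exactly the symmetries of a regular 5-gon: the dihedral group D_5, |D_5| = 10.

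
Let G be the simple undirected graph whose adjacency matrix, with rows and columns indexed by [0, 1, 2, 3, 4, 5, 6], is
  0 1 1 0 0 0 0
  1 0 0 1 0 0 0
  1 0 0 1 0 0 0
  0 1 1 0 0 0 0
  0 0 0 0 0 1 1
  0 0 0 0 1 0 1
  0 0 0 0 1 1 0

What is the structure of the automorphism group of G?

D_4 × D_3

G has two connected components, {0, 1, 2, 3} and {4, 5, 6}; each is 2-regular, so G = C_4 ⊔ C_3. No automorphism exchanges components of different sizes, hence Aut(G) is the direct product D_4 × D_3, order 48.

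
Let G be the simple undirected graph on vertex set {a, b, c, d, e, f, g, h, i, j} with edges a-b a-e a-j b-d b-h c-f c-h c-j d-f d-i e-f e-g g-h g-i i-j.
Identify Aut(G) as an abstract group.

G is 3-regular on 10 vertices with no triangles and no 4-cycles (girth 5): this is the Petersen graph. It is a classical fact that the Petersen graph has automorphism group S_5 (order 120), arising from its description as the Kneser graph K(5,2).

the symmetric group S_5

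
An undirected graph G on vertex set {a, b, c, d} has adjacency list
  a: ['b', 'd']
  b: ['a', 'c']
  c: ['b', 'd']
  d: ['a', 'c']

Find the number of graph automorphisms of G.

G is 2-regular and bipartite on 2^2 = 4 vertices with girth 4; it is the hypercube graph Q_2. Aut(Q_2) consists of the signed permutations of the 2 coordinate axes: 2! permutations times 2^2 sign flips, so |Aut| = 2^2·2! = 8.

8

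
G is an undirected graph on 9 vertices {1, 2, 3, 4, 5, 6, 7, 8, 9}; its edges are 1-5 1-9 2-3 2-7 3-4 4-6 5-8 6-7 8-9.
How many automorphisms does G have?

G has two connected components, {2, 3, 4, 6, 7} and {1, 5, 8, 9}; each is 2-regular, so G = C_5 ⊔ C_4. No automorphism exchanges components of different sizes, hence Aut(G) is the direct product D_5 × D_4, order 80.

80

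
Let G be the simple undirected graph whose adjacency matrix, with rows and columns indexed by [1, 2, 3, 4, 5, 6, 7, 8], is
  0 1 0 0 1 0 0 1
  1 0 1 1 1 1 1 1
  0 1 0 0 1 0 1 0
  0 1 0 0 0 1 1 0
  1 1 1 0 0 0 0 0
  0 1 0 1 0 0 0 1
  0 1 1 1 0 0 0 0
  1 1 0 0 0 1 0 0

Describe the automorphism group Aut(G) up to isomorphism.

D_7

Vertex 2 is the unique vertex of degree 7; the remaining 7 vertices each have degree 3 and induce a cycle, so G is the wheel on 8 vertices with hub 2. Every automorphism fixes the hub and acts on the rim 7-cycle, so Aut(G) ≅ Aut(C_7) = D_7 of order 14.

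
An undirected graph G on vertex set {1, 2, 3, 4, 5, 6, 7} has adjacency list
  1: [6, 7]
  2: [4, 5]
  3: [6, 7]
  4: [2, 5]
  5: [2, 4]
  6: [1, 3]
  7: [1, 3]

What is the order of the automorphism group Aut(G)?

48

G has two connected components, {1, 3, 6, 7} and {2, 4, 5}; each is 2-regular, so G = C_4 ⊔ C_3. No automorphism exchanges components of different sizes, hence Aut(G) is the direct product D_3 × D_4, order 48.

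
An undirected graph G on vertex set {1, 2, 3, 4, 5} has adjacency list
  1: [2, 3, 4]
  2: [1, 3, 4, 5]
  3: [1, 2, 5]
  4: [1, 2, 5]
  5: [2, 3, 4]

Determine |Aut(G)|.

8

Vertex 2 is the unique vertex of degree 4; the remaining 4 vertices each have degree 3 and induce a cycle, so G is the wheel on 5 vertices with hub 2. With the hub fixed, the remaining symmetry is that of the rim cycle C_4, giving the dihedral group D_4.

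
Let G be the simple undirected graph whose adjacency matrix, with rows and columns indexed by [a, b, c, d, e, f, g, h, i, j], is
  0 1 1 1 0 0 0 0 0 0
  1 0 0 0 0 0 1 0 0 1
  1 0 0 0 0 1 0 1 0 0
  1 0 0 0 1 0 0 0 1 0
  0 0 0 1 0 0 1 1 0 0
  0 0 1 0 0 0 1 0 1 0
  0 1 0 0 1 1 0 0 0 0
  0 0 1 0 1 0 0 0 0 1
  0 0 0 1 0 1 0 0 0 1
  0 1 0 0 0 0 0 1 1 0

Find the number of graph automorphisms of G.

G is 3-regular on 10 vertices with no triangles and no 4-cycles (girth 5): this is the Petersen graph. It is a classical fact that the Petersen graph has automorphism group S_5 (order 120), arising from its description as the Kneser graph K(5,2).

120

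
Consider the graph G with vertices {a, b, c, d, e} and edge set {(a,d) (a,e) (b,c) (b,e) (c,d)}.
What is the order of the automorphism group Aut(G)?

10

Every vertex has degree 2 and the graph is connected, so G is the 5-cycle C_5. The automorphisms of the 5-cycle are exactly the symmetries of a regular 5-gon: the dihedral group D_5, |D_5| = 10.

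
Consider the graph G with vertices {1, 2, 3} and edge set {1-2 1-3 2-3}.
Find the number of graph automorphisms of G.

Every vertex has degree 2, so G is the complete graph K_3. Any permutation of the 3 vertices preserves K_3, so Aut(K_3) = S_3 of order 3! = 6.

6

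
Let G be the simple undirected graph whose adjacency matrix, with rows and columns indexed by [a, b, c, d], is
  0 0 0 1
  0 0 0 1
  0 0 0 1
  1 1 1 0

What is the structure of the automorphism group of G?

Vertex d has degree 3 and every other vertex has degree 1, so G is the star K_{1,3} with centre d. Any automorphism fixes the centre and permutes the 3 leaves freely, so Aut(G) ≅ S_3 of order 3! = 6.

S_3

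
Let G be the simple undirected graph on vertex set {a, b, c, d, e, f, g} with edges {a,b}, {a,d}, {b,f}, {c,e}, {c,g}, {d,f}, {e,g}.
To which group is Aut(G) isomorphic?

G has two connected components, {a, b, d, f} and {c, e, g}; each is 2-regular, so G = C_4 ⊔ C_3. No automorphism exchanges components of different sizes, hence Aut(G) is the direct product D_4 × D_3, order 48.

D_4 × D_3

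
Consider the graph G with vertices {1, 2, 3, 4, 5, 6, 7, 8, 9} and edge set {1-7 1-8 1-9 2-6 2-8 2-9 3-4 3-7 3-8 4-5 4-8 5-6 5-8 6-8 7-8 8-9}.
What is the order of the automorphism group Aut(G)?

16

Vertex 8 is the unique vertex of degree 8; the remaining 8 vertices each have degree 3 and induce a cycle, so G is the wheel on 9 vertices with hub 8. Every automorphism fixes the hub and acts on the rim 8-cycle, so Aut(G) ≅ Aut(C_8) = D_8 of order 16.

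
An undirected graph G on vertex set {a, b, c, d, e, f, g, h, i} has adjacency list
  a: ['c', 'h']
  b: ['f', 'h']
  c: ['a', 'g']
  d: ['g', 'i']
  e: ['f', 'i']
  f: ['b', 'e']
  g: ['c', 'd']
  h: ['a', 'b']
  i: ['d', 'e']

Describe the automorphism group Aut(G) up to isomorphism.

D_9

G is 2-regular and connected on 9 vertices, i.e. the cycle C_9. The automorphisms of the 9-cycle are exactly the symmetries of a regular 9-gon: the dihedral group D_9, |D_9| = 18.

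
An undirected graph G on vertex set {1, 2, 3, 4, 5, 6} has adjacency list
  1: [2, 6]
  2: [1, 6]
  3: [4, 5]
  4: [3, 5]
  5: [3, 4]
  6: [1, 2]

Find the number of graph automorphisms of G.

72

G has two connected components, {1, 2, 6} and {3, 4, 5}; each is 2-regular, so G = C_3 ⊔ C_3. With two isomorphic components, Aut(G) = Aut(C_3) ≀ S_2 = (D_3 × D_3) ⋊ Z_2: permute each cycle by D_3, then optionally swap the two cycles. Order 2·(2·3)² = 72.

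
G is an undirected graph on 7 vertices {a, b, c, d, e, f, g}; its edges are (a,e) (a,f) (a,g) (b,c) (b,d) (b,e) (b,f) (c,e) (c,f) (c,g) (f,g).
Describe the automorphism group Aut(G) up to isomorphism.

The degree sequence is [3, 4, 4, 1, 3, 4, 3]. Checking the degree-preserving permutations of the vertex set shows that none except the identity preserves every edge, so Aut(G) is trivial.

{e}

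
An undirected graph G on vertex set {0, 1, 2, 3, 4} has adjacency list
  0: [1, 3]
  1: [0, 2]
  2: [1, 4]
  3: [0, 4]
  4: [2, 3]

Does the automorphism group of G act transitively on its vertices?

Yes

Every vertex has degree 2 and the graph is connected, so G is the 5-cycle C_5. The automorphisms of the 5-cycle are exactly the symmetries of a regular 5-gon: the dihedral group D_5, |D_5| = 10. Under this action every vertex can be carried to every other, so G is vertex-transitive.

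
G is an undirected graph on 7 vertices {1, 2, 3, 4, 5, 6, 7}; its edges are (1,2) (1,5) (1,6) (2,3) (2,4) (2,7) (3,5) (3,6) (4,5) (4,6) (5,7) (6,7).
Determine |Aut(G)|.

The vertices split by degree into {2, 5, 6} (degree 4) and {1, 3, 4, 7} (degree 3); every edge runs between the two parts, so G is the complete bipartite graph K_{3,4}. The parts have unequal sizes, so no automorphism swaps them; each part is permuted independently, giving S_4 × S_3 of order 4!·3! = 144.

144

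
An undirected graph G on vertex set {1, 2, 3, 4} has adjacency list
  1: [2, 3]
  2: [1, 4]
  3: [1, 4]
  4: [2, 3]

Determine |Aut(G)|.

G is 2-regular and bipartite on 2^2 = 4 vertices with girth 4; it is the hypercube graph Q_2. Aut(Q_2) consists of the signed permutations of the 2 coordinate axes: 2! permutations times 2^2 sign flips, so |Aut| = 2^2·2! = 8.

8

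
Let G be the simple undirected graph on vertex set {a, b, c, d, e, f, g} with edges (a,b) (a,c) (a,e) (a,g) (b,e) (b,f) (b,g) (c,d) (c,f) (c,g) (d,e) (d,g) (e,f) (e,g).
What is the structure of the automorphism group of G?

Degrees alone do not determine every vertex (e.g. a and b both have degree 4), but their neighbour-degree multisets differ: N(a) has degrees [4, 4, 5, 5] while N(b) has degrees [3, 4, 5, 5]. Repeating this refinement separates all vertices, so the only automorphism is the identity.

1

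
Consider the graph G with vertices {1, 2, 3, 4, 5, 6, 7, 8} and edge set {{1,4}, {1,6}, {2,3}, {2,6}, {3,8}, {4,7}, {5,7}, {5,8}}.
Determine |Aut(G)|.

G is 2-regular and connected on 8 vertices, i.e. the cycle C_8. C_8 has 8 rotations and 8 reflections, so Aut(C_8) ≅ D_8 of order 16.

16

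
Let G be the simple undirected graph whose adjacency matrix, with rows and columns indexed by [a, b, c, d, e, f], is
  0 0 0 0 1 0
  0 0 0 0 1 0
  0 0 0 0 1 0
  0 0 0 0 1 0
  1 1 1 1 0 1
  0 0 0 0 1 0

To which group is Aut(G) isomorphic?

S_5

Vertex e has degree 5 and every other vertex has degree 1, so G is the star K_{1,5} with centre e. Any automorphism fixes the centre and permutes the 5 leaves freely, so Aut(G) ≅ S_5 of order 5! = 120.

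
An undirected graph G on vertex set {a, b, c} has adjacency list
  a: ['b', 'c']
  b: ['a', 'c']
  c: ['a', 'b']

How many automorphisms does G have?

All 3 vertices are pairwise adjacent: G = K_3. Every bijection on the vertex set is an automorphism of K_3; hence Aut(K_3) ≅ S_3, order 6.

6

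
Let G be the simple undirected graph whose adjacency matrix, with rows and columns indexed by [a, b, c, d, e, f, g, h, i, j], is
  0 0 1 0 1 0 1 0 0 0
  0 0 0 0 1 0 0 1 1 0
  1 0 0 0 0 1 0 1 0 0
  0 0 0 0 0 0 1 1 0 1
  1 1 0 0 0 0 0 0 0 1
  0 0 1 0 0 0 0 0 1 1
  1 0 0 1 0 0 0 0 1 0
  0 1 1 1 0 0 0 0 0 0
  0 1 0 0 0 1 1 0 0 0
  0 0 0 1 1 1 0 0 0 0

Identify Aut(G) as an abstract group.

S_5

G is 3-regular on 10 vertices with no triangles and no 4-cycles (girth 5): this is the Petersen graph. Viewing the Petersen graph as the Kneser graph K(5,2) — vertices are 2-subsets of {1,…,5}, edges join disjoint pairs — its automorphisms are exactly the permutations of the 5-element set, so Aut ≅ S_5 of order 120.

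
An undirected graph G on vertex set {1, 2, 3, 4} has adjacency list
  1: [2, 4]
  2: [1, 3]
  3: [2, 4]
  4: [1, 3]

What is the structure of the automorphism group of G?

Every vertex has degree 2 and the graph is connected, so G is the 4-cycle C_4. The automorphisms of the 4-cycle are exactly the symmetries of a regular 4-gon: the dihedral group D_4, |D_4| = 8.

the dihedral group of order 8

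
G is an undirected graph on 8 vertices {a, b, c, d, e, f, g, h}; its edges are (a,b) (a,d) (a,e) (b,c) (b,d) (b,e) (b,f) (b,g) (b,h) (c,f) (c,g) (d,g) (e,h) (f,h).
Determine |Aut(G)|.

Vertex b is the unique vertex of degree 7; the remaining 7 vertices each have degree 3 and induce a cycle, so G is the wheel on 8 vertices with hub b. Every automorphism fixes the hub and acts on the rim 7-cycle, so Aut(G) ≅ Aut(C_7) = D_7 of order 14.

14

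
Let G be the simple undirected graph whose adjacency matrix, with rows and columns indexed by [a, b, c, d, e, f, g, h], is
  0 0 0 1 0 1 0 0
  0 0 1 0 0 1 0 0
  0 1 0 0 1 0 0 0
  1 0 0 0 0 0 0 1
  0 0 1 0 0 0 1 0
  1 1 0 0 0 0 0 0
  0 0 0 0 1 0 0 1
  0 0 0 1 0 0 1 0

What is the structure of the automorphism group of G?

G is 2-regular and connected on 8 vertices, i.e. the cycle C_8. The automorphisms of the 8-cycle are exactly the symmetries of a regular 8-gon: the dihedral group D_8, |D_8| = 16.

D_8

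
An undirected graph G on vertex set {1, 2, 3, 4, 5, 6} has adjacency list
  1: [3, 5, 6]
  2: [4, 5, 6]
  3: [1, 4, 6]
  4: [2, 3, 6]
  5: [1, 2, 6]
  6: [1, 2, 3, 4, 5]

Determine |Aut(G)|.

Vertex 6 is the unique vertex of degree 5; the remaining 5 vertices each have degree 3 and induce a cycle, so G is the wheel on 6 vertices with hub 6. With the hub fixed, the remaining symmetry is that of the rim cycle C_5, giving the dihedral group D_5.

10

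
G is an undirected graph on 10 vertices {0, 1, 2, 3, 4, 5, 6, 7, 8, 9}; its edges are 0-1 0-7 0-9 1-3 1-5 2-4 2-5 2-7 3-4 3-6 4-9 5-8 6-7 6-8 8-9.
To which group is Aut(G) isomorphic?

G is 3-regular on 10 vertices with no triangles and no 4-cycles (girth 5): this is the Petersen graph. It is a classical fact that the Petersen graph has automorphism group S_5 (order 120), arising from its description as the Kneser graph K(5,2).

S_5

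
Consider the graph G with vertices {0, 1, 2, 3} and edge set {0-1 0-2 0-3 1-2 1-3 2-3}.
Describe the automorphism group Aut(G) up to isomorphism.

S_4

All 4 vertices are pairwise adjacent: G = K_4. Any permutation of the 4 vertices preserves K_4, so Aut(K_4) = S_4 of order 4! = 24.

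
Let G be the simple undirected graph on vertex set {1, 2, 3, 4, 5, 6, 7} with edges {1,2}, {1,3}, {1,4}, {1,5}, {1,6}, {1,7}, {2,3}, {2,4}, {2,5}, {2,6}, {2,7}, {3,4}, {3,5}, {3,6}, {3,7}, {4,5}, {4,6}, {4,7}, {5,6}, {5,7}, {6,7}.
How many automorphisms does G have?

5040

Every vertex has degree 6, so G is the complete graph K_7. Any permutation of the 7 vertices preserves K_7, so Aut(K_7) = S_7 of order 7! = 5040.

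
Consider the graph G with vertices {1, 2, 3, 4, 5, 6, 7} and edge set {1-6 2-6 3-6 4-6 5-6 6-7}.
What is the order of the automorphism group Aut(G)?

Vertex 6 has degree 6 and every other vertex has degree 1, so G is the star K_{1,6} with centre 6. Any automorphism fixes the centre and permutes the 6 leaves freely, so Aut(G) ≅ S_6 of order 6! = 720.

720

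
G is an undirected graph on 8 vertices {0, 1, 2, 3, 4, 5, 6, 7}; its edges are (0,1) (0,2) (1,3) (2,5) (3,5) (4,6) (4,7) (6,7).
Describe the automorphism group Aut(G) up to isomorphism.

D_3 × D_5

G has two connected components, {0, 1, 2, 3, 5} and {4, 6, 7}; each is 2-regular, so G = C_5 ⊔ C_3. The components are non-isomorphic (different sizes), so Aut(G) = Aut(C_3) × Aut(C_5) = D_3 × D_5 of order 6·10 = 60.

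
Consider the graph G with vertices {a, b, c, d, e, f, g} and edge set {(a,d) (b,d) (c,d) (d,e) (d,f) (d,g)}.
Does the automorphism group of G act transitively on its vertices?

Vertex d is the only vertex of degree 6, so every automorphism fixes it; G is not vertex-transitive.

No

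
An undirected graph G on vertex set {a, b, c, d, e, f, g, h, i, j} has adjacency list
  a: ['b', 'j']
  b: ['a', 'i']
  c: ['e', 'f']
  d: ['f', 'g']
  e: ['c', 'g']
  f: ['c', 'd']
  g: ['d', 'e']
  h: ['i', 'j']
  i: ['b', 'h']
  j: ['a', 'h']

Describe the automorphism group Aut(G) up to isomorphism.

G has two connected components, {a, b, h, i, j} and {c, d, e, f, g}; each is 2-regular, so G = C_5 ⊔ C_5. Aut of a disjoint union of two copies of C_5 is the wreath product D_5 ≀ Z_2, of order 2·10² = 200.

D_5 ≀ Z_2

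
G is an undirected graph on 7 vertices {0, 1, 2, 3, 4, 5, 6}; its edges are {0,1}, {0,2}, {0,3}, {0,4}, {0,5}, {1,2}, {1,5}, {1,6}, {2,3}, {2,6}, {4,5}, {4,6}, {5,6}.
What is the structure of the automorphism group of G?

Degrees alone do not determine every vertex (e.g. 1 and 2 both have degree 4), but their neighbour-degree multisets differ: N(1) has degrees [4, 4, 4, 5] while N(2) has degrees [2, 4, 4, 5]. Repeating this refinement separates all vertices, so the only automorphism is the identity.

1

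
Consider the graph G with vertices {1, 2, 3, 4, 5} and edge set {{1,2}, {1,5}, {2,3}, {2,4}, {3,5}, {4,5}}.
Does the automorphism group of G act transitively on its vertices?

No

Automorphisms preserve degree, but G has vertices of degree 2 and vertices of degree 3; no automorphism maps one to the other, so G is not vertex-transitive.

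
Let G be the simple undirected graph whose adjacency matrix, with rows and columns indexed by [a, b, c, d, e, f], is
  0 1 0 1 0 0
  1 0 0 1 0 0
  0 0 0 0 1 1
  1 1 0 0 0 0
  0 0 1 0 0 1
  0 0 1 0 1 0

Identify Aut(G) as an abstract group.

G has two connected components, {a, b, d} and {c, e, f}; each is 2-regular, so G = C_3 ⊔ C_3. Aut of a disjoint union of two copies of C_3 is the wreath product D_3 ≀ Z_2, of order 2·6² = 72.

(D_3 × D_3) ⋊ Z_2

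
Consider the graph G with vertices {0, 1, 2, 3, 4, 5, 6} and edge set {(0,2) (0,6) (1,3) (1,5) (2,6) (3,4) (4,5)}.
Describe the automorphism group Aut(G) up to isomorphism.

D_3 × D_4

G has two connected components, {1, 3, 4, 5} and {0, 2, 6}; each is 2-regular, so G = C_4 ⊔ C_3. No automorphism exchanges components of different sizes, hence Aut(G) is the direct product D_3 × D_4, order 48.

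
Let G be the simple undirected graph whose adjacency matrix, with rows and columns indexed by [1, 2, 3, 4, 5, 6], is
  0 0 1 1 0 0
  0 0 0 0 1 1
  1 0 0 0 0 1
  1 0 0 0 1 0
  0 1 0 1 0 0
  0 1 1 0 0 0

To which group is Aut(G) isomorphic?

the dihedral group of order 12

G is 2-regular and connected on 6 vertices, i.e. the cycle C_6. The automorphisms of the 6-cycle are exactly the symmetries of a regular 6-gon: the dihedral group D_6, |D_6| = 12.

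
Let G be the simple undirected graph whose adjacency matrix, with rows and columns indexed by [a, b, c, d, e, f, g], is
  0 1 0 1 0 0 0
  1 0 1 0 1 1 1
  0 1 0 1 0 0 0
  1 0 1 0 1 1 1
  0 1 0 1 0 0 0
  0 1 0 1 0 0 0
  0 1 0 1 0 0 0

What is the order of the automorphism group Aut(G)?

240

The vertices split by degree into {b, d} (degree 5) and {a, c, e, f, g} (degree 2); every edge runs between the two parts, so G is the complete bipartite graph K_{2,5}. The parts have unequal sizes, so no automorphism swaps them; each part is permuted independently, giving S_2 × S_5 of order 2!·5! = 240.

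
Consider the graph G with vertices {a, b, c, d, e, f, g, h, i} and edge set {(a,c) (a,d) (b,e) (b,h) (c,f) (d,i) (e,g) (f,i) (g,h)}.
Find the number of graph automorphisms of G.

G has two connected components, {a, c, d, f, i} and {b, e, g, h}; each is 2-regular, so G = C_5 ⊔ C_4. No automorphism exchanges components of different sizes, hence Aut(G) is the direct product D_4 × D_5, order 80.

80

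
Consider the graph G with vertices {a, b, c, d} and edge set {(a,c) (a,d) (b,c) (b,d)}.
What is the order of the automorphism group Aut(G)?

8

G is 2-regular and bipartite on 2^2 = 4 vertices with girth 4; it is the hypercube graph Q_2. Aut(Q_2) consists of the signed permutations of the 2 coordinate axes: 2! permutations times 2^2 sign flips, so |Aut| = 2^2·2! = 8.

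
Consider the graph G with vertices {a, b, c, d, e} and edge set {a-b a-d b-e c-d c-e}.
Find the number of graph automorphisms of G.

G is 2-regular and connected on 5 vertices, i.e. the cycle C_5. The automorphisms of the 5-cycle are exactly the symmetries of a regular 5-gon: the dihedral group D_5, |D_5| = 10.

10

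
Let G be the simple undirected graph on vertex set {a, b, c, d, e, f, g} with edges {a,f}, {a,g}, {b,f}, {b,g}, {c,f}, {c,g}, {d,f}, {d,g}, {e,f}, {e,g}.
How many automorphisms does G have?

240

The vertices split by degree into {f, g} (degree 5) and {a, b, c, d, e} (degree 2); every edge runs between the two parts, so G is the complete bipartite graph K_{2,5}. Automorphisms preserve the bipartition setwise (since the parts differ in size) and act as S_5 × S_2 within it; |Aut| = 240.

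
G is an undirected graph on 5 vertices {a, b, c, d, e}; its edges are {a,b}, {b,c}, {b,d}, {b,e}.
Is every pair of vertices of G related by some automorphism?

No

Vertex b is the only vertex of degree 4, so every automorphism fixes it; G is not vertex-transitive.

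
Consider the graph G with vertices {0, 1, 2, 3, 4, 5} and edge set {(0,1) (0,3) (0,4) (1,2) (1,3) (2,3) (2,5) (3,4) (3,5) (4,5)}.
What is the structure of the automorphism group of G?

Vertex 3 is the unique vertex of degree 5; the remaining 5 vertices each have degree 3 and induce a cycle, so G is the wheel on 6 vertices with hub 3. Every automorphism fixes the hub and acts on the rim 5-cycle, so Aut(G) ≅ Aut(C_5) = D_5 of order 10.

the dihedral group of order 10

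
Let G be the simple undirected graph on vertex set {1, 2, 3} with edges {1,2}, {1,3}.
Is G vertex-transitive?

No

Vertex 1 is the only vertex of degree 2, so every automorphism fixes it; G is not vertex-transitive.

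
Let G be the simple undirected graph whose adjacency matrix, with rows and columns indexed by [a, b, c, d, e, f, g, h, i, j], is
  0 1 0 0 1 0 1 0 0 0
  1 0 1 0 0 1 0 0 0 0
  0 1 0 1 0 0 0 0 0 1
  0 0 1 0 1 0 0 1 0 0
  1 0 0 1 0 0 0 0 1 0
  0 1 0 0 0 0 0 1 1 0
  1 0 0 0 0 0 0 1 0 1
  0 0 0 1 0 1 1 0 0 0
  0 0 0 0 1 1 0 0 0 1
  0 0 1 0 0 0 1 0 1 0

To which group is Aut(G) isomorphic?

S_5

G is 3-regular on 10 vertices with no triangles and no 4-cycles (girth 5): this is the Petersen graph. It is a classical fact that the Petersen graph has automorphism group S_5 (order 120), arising from its description as the Kneser graph K(5,2).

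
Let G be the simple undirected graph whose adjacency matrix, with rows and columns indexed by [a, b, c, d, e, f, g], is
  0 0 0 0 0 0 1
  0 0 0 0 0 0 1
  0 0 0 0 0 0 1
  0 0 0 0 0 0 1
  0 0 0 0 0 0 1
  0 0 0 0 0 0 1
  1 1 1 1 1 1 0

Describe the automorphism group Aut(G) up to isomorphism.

S_6

Vertex g has degree 6 and every other vertex has degree 1, so G is the star K_{1,6} with centre g. The 6 leaves are pairwise interchangeable while the centre is fixed, giving Aut(G) = S_6.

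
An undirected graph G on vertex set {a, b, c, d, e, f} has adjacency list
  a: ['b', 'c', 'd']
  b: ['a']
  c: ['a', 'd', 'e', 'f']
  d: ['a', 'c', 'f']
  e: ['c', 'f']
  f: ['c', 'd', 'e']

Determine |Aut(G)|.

Degrees alone do not determine every vertex (e.g. a and d both have degree 3), but their neighbour-degree multisets differ: N(a) has degrees [1, 3, 4] while N(d) has degrees [3, 3, 4]. Repeating this refinement separates all vertices, so the only automorphism is the identity.

1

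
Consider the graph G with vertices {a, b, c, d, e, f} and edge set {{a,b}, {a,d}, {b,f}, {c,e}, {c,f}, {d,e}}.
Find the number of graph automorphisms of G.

12

Every vertex has degree 2 and the graph is connected, so G is the 6-cycle C_6. The automorphisms of the 6-cycle are exactly the symmetries of a regular 6-gon: the dihedral group D_6, |D_6| = 12.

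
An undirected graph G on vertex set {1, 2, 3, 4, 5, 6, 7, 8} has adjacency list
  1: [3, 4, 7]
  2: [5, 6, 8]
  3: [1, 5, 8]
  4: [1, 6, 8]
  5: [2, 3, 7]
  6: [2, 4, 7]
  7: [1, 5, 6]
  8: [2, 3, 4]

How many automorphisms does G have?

G is 3-regular and bipartite on 2^3 = 8 vertices with girth 4; it is the hypercube graph Q_3. The symmetry group of the 3-cube is the hyperoctahedral group B_3 = Z_2 ≀ S_3, of order 2^3·3! = 48.

48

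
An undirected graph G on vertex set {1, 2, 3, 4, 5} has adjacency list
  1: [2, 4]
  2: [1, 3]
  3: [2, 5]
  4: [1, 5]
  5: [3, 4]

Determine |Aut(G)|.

10

Every vertex has degree 2 and the graph is connected, so G is the 5-cycle C_5. The automorphisms of the 5-cycle are exactly the symmetries of a regular 5-gon: the dihedral group D_5, |D_5| = 10.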